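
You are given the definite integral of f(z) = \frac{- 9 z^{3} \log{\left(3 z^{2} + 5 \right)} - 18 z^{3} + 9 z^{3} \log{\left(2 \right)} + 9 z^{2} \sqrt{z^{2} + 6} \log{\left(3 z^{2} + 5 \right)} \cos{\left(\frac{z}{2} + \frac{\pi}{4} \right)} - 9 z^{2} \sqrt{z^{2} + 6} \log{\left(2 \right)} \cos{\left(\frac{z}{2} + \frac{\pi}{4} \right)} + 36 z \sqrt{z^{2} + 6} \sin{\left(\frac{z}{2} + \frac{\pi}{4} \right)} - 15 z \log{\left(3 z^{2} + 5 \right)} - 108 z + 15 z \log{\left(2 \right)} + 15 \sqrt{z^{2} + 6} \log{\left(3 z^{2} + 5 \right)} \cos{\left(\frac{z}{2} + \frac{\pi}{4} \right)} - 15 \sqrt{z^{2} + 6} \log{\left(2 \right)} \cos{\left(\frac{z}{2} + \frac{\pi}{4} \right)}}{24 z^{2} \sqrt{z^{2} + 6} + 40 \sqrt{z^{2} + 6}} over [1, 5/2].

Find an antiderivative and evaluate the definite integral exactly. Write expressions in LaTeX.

Antiderivative: F(z) = \frac{3 \left(- \sqrt{z^{2} + 6} + 2 \sin{\left(\frac{z}{2} + \frac{\pi}{4} \right)}\right) \log{\left(\frac{3 z^{2}}{2} + \frac{5}{2} \right)}}{8}; value = - \frac{21 \log{\left(\frac{95}{8} \right)}}{16} - \frac{3 \log{\left(4 \right)} \sin{\left(\frac{1}{2} + \frac{\pi}{4} \right)}}{4} + \frac{3 \sqrt{7} \log{\left(4 \right)}}{8} + \frac{3 \log{\left(\frac{95}{8} \right)} \sin{\left(\frac{\pi}{4} + \frac{5}{4} \right)}}{4}

Recognize the product-rule pattern: f = u'v + uv' with u = - \frac{3 \sqrt{z^{2} + 6}}{8} + \frac{3 \sin{\left(\frac{z}{2} + \frac{\pi}{4} \right)}}{4}, v = \log{\left(\frac{3 z^{2}}{2} + \frac{5}{2} \right)}, so integration by parts undoes it.
F(z) = \frac{3 \left(- \sqrt{z^{2} + 6} + 2 \sin{\left(\frac{z}{2} + \frac{\pi}{4} \right)}\right) \log{\left(\frac{3 z^{2}}{2} + \frac{5}{2} \right)}}{8} is an antiderivative of f.
Check: d/dz[\frac{3 \left(- \sqrt{z^{2} + 6} + 2 \sin{\left(\frac{z}{2} + \frac{\pi}{4} \right)}\right) \log{\left(\frac{3 z^{2}}{2} + \frac{5}{2} \right)}}{8}] = \frac{- 9 z^{3} \log{\left(3 z^{2} + 5 \right)} - 18 z^{3} + 9 z^{3} \log{\left(2 \right)} + 9 z^{2} \sqrt{z^{2} + 6} \log{\left(3 z^{2} + 5 \right)} \cos{\left(\frac{z}{2} + \frac{\pi}{4} \right)} - 9 z^{2} \sqrt{z^{2} + 6} \log{\left(2 \right)} \cos{\left(\frac{z}{2} + \frac{\pi}{4} \right)} + 36 z \sqrt{z^{2} + 6} \sin{\left(\frac{z}{2} + \frac{\pi}{4} \right)} - 15 z \log{\left(3 z^{2} + 5 \right)} - 108 z + 15 z \log{\left(2 \right)} + 15 \sqrt{z^{2} + 6} \log{\left(3 z^{2} + 5 \right)} \cos{\left(\frac{z}{2} + \frac{\pi}{4} \right)} - 15 \sqrt{z^{2} + 6} \log{\left(2 \right)} \cos{\left(\frac{z}{2} + \frac{\pi}{4} \right)}}{24 z^{2} \sqrt{z^{2} + 6} + 40 \sqrt{z^{2} + 6}} = f(z).
F(5/2) = - \frac{21 \log{\left(\frac{95}{8} \right)}}{16} + \frac{3 \log{\left(\frac{95}{8} \right)} \sin{\left(\frac{\pi}{4} + \frac{5}{4} \right)}}{4}; F(1) = - \frac{3 \sqrt{7} \log{\left(4 \right)}}{8} + \frac{3 \log{\left(4 \right)} \sin{\left(\frac{1}{2} + \frac{\pi}{4} \right)}}{4}.
Integral = F(5/2) - F(1) = - \frac{21 \log{\left(\frac{95}{8} \right)}}{16} - \frac{3 \log{\left(4 \right)} \sin{\left(\frac{1}{2} + \frac{\pi}{4} \right)}}{4} + \frac{3 \sqrt{7} \log{\left(4 \right)}}{8} + \frac{3 \log{\left(\frac{95}{8} \right)} \sin{\left(\frac{\pi}{4} + \frac{5}{4} \right)}}{4}.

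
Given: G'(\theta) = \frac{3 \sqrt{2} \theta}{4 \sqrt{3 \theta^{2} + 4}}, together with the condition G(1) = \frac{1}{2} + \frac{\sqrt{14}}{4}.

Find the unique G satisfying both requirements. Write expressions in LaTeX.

G(\theta) = \frac{\sqrt{\frac{3 \theta^{2}}{2} + 2}}{2} + \frac{1}{2}

G'(\theta) matches the chain-rule pattern g'(h)*h' with inner function h(\theta) = \frac{3 \theta^{2}}{2} + 2; substituting u = h(\theta) collapses the integral.
A general antiderivative is \frac{\sqrt{\frac{3 \theta^{2}}{2} + 2}}{2} + C.
The condition gives C = \frac{1}{2} + \frac{\sqrt{14}}{4} - (\frac{\sqrt{14}}{4}) = \frac{1}{2}.
So G(\theta) = \frac{\sqrt{\frac{3 \theta^{2}}{2} + 2}}{2} + \frac{1}{2}.
Check: d/d\theta[\frac{\sqrt{\frac{3 \theta^{2}}{2} + 2}}{2} + \frac{1}{2}] = \frac{3 \sqrt{2} \theta}{4 \sqrt{3 \theta^{2} + 4}} = G'(\theta).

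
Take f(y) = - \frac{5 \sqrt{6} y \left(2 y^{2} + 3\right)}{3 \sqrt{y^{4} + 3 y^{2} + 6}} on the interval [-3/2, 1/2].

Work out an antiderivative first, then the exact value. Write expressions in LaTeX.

Antiderivative: F(y) = - 5 \sqrt{\frac{2 y^{4}}{3} + 2 y^{2} + 4}; value = - \frac{5 \sqrt{654}}{12} + \frac{5 \sqrt{190}}{4}

The substitution u = \frac{2 y^{4}}{3} + 2 y^{2} + 4 works: f is exactly (dF/du)*(du/dy) for that inner function.
F(y) = - 5 \sqrt{\frac{2 y^{4}}{3} + 2 y^{2} + 4} is an antiderivative of f.
Check: d/dy[- 5 \sqrt{\frac{2 y^{4}}{3} + 2 y^{2} + 4}] = \frac{- 10 \sqrt{6} y^{3} - 15 \sqrt{6} y}{3 \sqrt{y^{4} + 3 y^{2} + 6}}, which equals f(y).
F(1/2) = - \frac{5 \sqrt{654}}{12}; F(-3/2) = - \frac{5 \sqrt{190}}{4}.
Integral = F(1/2) - F(-3/2) = - \frac{5 \sqrt{654}}{12} + \frac{5 \sqrt{190}}{4}.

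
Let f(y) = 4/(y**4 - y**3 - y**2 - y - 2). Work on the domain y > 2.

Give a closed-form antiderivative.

An antiderivative is F(y) = -(-4*log(y - 2) + 10*log(y + 1) - 3*log(y**2 + 1) + 18*atan(y))/15.

The denominator factors as (y - 2)*(y + 1)*(y**2 + 1); partial fractions split f into directly integrable pieces: 2*(y - 3)/(5*(y**2 + 1)) - 2/(3*(y + 1)) + 4/(15*(y - 2)).
Check: d/dy[-(-4*log(y - 2) + 10*log(y + 1) - 3*log(y**2 + 1) + 18*atan(y))/15] = 4/(y**4 - y**3 - y**2 - y - 2) = f(y).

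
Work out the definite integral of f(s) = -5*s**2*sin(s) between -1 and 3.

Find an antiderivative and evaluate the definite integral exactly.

Any candidate F(s) must reproduce f(s) exactly when differentiated.
F(s) = 5*(s**2*cos(s) - 2*s*sin(s) - 2*cos(s)) is an antiderivative of f.
Check: d/ds[5*(s**2*cos(s) - 2*s*sin(s) - 2*cos(s))] = -5*s**2*sin(s) = f(s).
F(3) = 35*cos(3) - 30*sin(3); F(-1) = -10*sin(1) - 5*cos(1).
Integral = F(3) - F(-1) = 35*cos(3) - 30*sin(3) + 5*cos(1) + 10*sin(1).

Antiderivative: F(s) = 5*(s**2*cos(s) - 2*s*sin(s) - 2*cos(s)); value = 35*cos(3) - 30*sin(3) + 5*cos(1) + 10*sin(1)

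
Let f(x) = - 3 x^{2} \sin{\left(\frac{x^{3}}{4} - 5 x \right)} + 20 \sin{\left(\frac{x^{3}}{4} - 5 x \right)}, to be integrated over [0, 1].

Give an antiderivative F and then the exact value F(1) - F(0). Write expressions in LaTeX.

Antiderivative: F(x) = 4 \cos{\left(\frac{x^{3}}{4} - 5 x \right)}; value = -4 + 4 \cos{\left(\frac{19}{4} \right)}

The substitution u = \frac{x^{3}}{4} - 5 x works: f is exactly (dF/du)*(du/dx) for that inner function.
F(x) = 4 \cos{\left(\frac{x^{3}}{4} - 5 x \right)} is an antiderivative of f.
Check: d/dx[4 \cos{\left(\frac{x^{3}}{4} - 5 x \right)}] = - 3 x^{2} \sin{\left(\frac{x^{3}}{4} - 5 x \right)} + 20 \sin{\left(\frac{x^{3}}{4} - 5 x \right)} = f(x).
F(1) = 4 \cos{\left(\frac{19}{4} \right)}; F(0) = 4.
Integral = F(1) - F(0) = -4 + 4 \cos{\left(\frac{19}{4} \right)}.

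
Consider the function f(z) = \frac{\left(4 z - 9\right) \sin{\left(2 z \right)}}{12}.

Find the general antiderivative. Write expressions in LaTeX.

Whatever form F(z) takes, F'(z) = f(z) is non-negotiable.
Check: d/dz[- \frac{4 z \cos{\left(2 z \right)} - 2 \sin{\left(2 z \right)} - 9 \cos{\left(2 z \right)}}{24}] = \frac{z \sin{\left(2 z \right)}}{3} - \frac{3 \sin{\left(2 z \right)}}{4}, which equals f(z).

F(z) = - \frac{4 z \cos{\left(2 z \right)} - 2 \sin{\left(2 z \right)} - 9 \cos{\left(2 z \right)}}{24} + C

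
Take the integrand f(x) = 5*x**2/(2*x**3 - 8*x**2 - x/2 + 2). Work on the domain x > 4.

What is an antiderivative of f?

An antiderivative is F(x) = 160*log(x - 4)/63 - 5*log(x - 1/2)/28 + 5*log(x + 1/2)/36.

Factor the denominator ((x - 4)*(2*x - 1)*(2*x + 1)) and decompose: f = 5/(18*(2*x + 1)) - 5/(14*(2*x - 1)) + 160/(63*(x - 4)); each piece integrates to a log, atan, or power term.
Check: d/dx[160*log(x - 4)/63 - 5*log(x - 1/2)/28 + 5*log(x + 1/2)/36] = 10*x**2/(4*x**3 - 16*x**2 - x + 4), which equals f(x).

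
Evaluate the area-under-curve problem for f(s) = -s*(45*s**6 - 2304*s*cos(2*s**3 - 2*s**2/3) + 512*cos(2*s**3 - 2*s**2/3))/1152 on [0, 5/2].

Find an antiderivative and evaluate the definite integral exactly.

Antiderivative: F(s) = (-15*s**8 + 1024*sin(2*s**3 - 2*s**2/3))/3072; value = -1953125/262144 + sin(325/12)/3

Recover f(s) by differentiating a candidate F(s); any mismatch rules it out.
F(s) = (-15*s**8 + 1024*sin(2*s**3 - 2*s**2/3))/3072 is an antiderivative of f.
Check: d/ds[(-15*s**8 + 1024*sin(2*s**3 - 2*s**2/3))/3072] = -5*s**7/128 + 2*s**2*cos(2*s**3 - 2*s**2/3) - 4*s*cos(2*s**3 - 2*s**2/3)/9, which equals f(s).
F(5/2) = -1953125/262144 + sin(325/12)/3; F(0) = 0.
Integral = F(5/2) - F(0) = -1953125/262144 + sin(325/12)/3.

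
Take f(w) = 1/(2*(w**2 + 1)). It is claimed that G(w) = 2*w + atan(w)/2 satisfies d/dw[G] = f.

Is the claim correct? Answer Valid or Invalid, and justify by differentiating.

d/dw[G] = (4*w**2 + 5)/(2*w**2 + 2)
d/dw[G] - f(w) = 2 != 0.

Invalid: d/dw[G] - f = 2, which is not 0.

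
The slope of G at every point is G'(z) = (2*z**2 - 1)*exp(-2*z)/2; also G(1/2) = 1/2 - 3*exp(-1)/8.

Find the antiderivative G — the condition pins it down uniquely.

G'(z) has the shape u'v + uv' for u = -z**2/2 - z/2 and v = exp(-2*z) — it is the derivative of the product u*v.
A general antiderivative is (-z**2 - z)*exp(-2*z)/2 + C.
The condition gives C = 1/2 - 3*exp(-1)/8 - (-3*exp(-1)/8) = 1/2.
So G(z) = -z**2*exp(-2*z)/2 - z*exp(-2*z)/2 + 1/2.
Check: d/dz[-z**2*exp(-2*z)/2 - z*exp(-2*z)/2 + 1/2] = (2*z**2 - 1)*exp(-2*z)/2 = G'(z).

G(z) = -z**2*exp(-2*z)/2 - z*exp(-2*z)/2 + 1/2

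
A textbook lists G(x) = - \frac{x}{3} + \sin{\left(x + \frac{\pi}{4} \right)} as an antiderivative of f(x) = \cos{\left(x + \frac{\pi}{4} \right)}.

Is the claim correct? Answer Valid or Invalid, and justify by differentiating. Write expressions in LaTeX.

d/dx[G] = \cos{\left(x + \frac{\pi}{4} \right)} - \frac{1}{3}
d/dx[G] - f(x) = - \frac{1}{3} != 0.

Invalid: d/dx[G] - f = - \frac{1}{3}, which is not 0.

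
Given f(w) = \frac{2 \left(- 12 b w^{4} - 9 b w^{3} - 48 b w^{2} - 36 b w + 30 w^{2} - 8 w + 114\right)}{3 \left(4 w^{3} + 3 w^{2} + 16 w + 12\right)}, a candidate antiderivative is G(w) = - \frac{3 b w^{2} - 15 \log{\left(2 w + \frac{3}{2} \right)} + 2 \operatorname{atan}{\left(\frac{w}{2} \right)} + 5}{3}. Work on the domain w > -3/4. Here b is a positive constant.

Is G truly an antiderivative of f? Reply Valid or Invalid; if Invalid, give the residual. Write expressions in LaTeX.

Valid. The derivative of G reproduces f.

d/dw[G] = \frac{- 24 b w^{4} - 18 b w^{3} - 96 b w^{2} - 72 b w + 60 w^{2} - 16 w + 228}{12 w^{3} + 9 w^{2} + 48 w + 36}
This equals f(w) exactly, so the claim holds.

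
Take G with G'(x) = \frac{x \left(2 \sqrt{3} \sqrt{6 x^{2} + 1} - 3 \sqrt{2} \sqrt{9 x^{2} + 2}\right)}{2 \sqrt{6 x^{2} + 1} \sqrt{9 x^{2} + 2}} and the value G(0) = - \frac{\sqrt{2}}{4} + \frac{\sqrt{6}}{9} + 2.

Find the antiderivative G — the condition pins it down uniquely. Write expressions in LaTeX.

G(x) = \frac{- 9 \sqrt{2} \sqrt{6 x^{2} + 1} + 4 \sqrt{3} \sqrt{9 x^{2} + 2} + 72}{36}

A candidate passes only if d/dx[G] lands on the given G'(x) exactly.
A general antiderivative is - \frac{\sqrt{3 x^{2} + \frac{1}{2}}}{2} + \frac{\sqrt{3 x^{2} + \frac{2}{3}}}{3} + C.
The condition gives C = - \frac{\sqrt{2}}{4} + \frac{\sqrt{6}}{9} + 2 - (- \frac{\sqrt{2}}{4} + \frac{\sqrt{6}}{9}) = 2.
So G(x) = \frac{- 9 \sqrt{2} \sqrt{6 x^{2} + 1} + 4 \sqrt{3} \sqrt{9 x^{2} + 2} + 72}{36}.
Check: d/dx[\frac{- 9 \sqrt{2} \sqrt{6 x^{2} + 1} + 4 \sqrt{3} \sqrt{9 x^{2} + 2} + 72}{36}] = \frac{2 \sqrt{3} x \sqrt{6 x^{2} + 1} - 3 \sqrt{2} x \sqrt{9 x^{2} + 2}}{2 \sqrt{6 x^{2} + 1} \sqrt{9 x^{2} + 2}}, which equals G'(x).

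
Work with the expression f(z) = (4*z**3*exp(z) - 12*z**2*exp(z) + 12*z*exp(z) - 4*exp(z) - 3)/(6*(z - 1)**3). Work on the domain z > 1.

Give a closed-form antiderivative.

An antiderivative is F(z) = (8*(z - 1)**2*exp(z) + 3)/(12*(z - 1)**2).

An antiderivative F(z) passes only if d/dz[F] lands on f(z) exactly.
Check: d/dz[(8*(z - 1)**2*exp(z) + 3)/(12*(z - 1)**2)] = (4*z**3*exp(z) - 12*z**2*exp(z) + 12*z*exp(z) - 4*exp(z) - 3)/(6*z**3 - 18*z**2 + 18*z - 6), which equals f(z).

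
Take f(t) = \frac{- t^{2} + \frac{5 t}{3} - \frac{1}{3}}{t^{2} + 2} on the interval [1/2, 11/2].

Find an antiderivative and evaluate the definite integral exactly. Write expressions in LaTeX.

Since d/dt undoes antidifferentiation here, F'(t) = f(t) is required of F(t).
F(t) = - t + \frac{5 \log{\left(t^{2} + 2 \right)}}{6} + \frac{5 \sqrt{2} \operatorname{atan}{\left(\frac{\sqrt{2} t}{2} \right)}}{6} is an antiderivative of f.
Check: d/dt[- t + \frac{5 \log{\left(t^{2} + 2 \right)}}{6} + \frac{5 \sqrt{2} \operatorname{atan}{\left(\frac{\sqrt{2} t}{2} \right)}}{6}] = \frac{- 3 t^{2} + 5 t - 1}{3 t^{2} + 6}, which equals f(t).
F(11/2) = - \frac{11}{2} + \frac{5 \sqrt{2} \operatorname{atan}{\left(\frac{11 \sqrt{2}}{4} \right)}}{6} + \frac{5 \log{\left(\frac{129}{4} \right)}}{6}; F(1/2) = - \frac{1}{2} + \frac{5 \sqrt{2} \operatorname{atan}{\left(\frac{\sqrt{2}}{4} \right)}}{6} + \frac{5 \log{\left(\frac{9}{4} \right)}}{6}.
Integral = F(11/2) - F(1/2) = -5 - \frac{5 \log{\left(\frac{9}{4} \right)}}{6} - \frac{5 \sqrt{2} \operatorname{atan}{\left(\frac{\sqrt{2}}{4} \right)}}{6} + \frac{5 \sqrt{2} \operatorname{atan}{\left(\frac{11 \sqrt{2}}{4} \right)}}{6} + \frac{5 \log{\left(\frac{129}{4} \right)}}{6}.

Antiderivative: F(t) = - t + \frac{5 \log{\left(t^{2} + 2 \right)}}{6} + \frac{5 \sqrt{2} \operatorname{atan}{\left(\frac{\sqrt{2} t}{2} \right)}}{6}; value = -5 - \frac{5 \log{\left(\frac{9}{4} \right)}}{6} - \frac{5 \sqrt{2} \operatorname{atan}{\left(\frac{\sqrt{2}}{4} \right)}}{6} + \frac{5 \sqrt{2} \operatorname{atan}{\left(\frac{11 \sqrt{2}}{4} \right)}}{6} + \frac{5 \log{\left(\frac{129}{4} \right)}}{6}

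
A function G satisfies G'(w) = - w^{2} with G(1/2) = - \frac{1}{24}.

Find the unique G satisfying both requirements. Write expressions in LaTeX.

A candidate passes only if d/dw[G] lands on the given G'(w) exactly.
A general antiderivative is - \frac{w^{3}}{3} + C.
The condition gives C = - \frac{1}{24} - (- \frac{1}{24}) = 0.
So G(w) = - \frac{w^{3}}{3}.
Check: d/dw[- \frac{w^{3}}{3}] = - w^{2} = G'(w).

G(w) = - \frac{w^{3}}{3}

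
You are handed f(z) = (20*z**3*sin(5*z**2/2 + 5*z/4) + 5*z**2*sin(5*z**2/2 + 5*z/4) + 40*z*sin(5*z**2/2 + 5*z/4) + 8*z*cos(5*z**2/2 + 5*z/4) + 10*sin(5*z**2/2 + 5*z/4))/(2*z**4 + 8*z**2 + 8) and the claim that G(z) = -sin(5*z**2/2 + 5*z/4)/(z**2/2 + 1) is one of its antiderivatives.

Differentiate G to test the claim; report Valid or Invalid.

Invalid: d/dz[G] - f = (-20*z**3*sin(5*z**2/2 + 5*z/4) - 20*z**3*cos(5*z**2/2 + 5*z/4) - 5*z**2*sin(5*z**2/2 + 5*z/4) - 5*z**2*cos(5*z**2/2 + 5*z/4) - 32*z*sin(5*z**2/2 + 5*z/4) - 48*z*cos(5*z**2/2 + 5*z/4) - 10*sin(5*z**2/2 + 5*z/4) - 10*cos(5*z**2/2 + 5*z/4))/(2*z**4 + 8*z**2 + 8), which is not 0.

d/dz[G] = (-20*z**3*cos(5*z**2/2 + 5*z/4) - 5*z**2*cos(5*z**2/2 + 5*z/4) + 8*z*sin(5*z**2/2 + 5*z/4) - 40*z*cos(5*z**2/2 + 5*z/4) - 10*cos(5*z**2/2 + 5*z/4))/(2*z**4 + 8*z**2 + 8)
d/dz[G] - f(z) = (-20*z**3*sin(5*z**2/2 + 5*z/4) - 20*z**3*cos(5*z**2/2 + 5*z/4) - 5*z**2*sin(5*z**2/2 + 5*z/4) - 5*z**2*cos(5*z**2/2 + 5*z/4) - 32*z*sin(5*z**2/2 + 5*z/4) - 48*z*cos(5*z**2/2 + 5*z/4) - 10*sin(5*z**2/2 + 5*z/4) - 10*cos(5*z**2/2 + 5*z/4))/(2*z**4 + 8*z**2 + 8) != 0.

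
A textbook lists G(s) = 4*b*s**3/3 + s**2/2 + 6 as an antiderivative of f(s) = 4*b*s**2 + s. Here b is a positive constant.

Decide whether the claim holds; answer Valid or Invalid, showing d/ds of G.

d/ds[G] = 4*b*s**2 + s
This equals f(s) exactly, so the claim holds.

Valid - differentiating G returns exactly f.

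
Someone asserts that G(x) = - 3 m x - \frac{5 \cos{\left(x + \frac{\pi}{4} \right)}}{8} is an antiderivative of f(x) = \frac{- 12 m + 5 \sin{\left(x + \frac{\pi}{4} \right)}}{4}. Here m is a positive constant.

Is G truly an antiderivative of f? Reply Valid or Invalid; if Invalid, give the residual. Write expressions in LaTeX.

Invalid: d/dx[G] - f = - \frac{5 \sin{\left(x + \frac{\pi}{4} \right)}}{8}, which is not 0.

d/dx[G] = - 3 m + \frac{5 \sin{\left(x + \frac{\pi}{4} \right)}}{8}
d/dx[G] - f(x) = - \frac{5 \sin{\left(x + \frac{\pi}{4} \right)}}{8} != 0.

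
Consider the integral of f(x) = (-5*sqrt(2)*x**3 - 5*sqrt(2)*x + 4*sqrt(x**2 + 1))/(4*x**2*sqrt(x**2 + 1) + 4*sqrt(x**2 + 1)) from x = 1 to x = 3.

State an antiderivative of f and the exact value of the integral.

For F(x) to be correct the identity F'(x) - f(x) = 0 must hold.
F(x) = -5*sqrt(2*x**2 + 2)/4 + atan(x) is an antiderivative of f.
Check: d/dx[-5*sqrt(2*x**2 + 2)/4 + atan(x)] = (-5*sqrt(2)*x**3 - 5*sqrt(2)*x + 4*sqrt(x**2 + 1))/(4*x**2*sqrt(x**2 + 1) + 4*sqrt(x**2 + 1)) = f(x).
F(3) = -5*sqrt(5)/2 + atan(3); F(1) = -5/2 + pi/4.
Integral = F(3) - F(1) = -5*sqrt(5)/2 - pi/4 + atan(3) + 5/2.

Antiderivative: F(x) = -5*sqrt(2*x**2 + 2)/4 + atan(x); value = -5*sqrt(5)/2 - pi/4 + atan(3) + 5/2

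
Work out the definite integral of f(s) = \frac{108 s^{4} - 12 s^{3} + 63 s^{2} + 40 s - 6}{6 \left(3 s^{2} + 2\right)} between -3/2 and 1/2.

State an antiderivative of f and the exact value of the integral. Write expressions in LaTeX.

Antiderivative: F(s) = 2 s^{3} - \frac{s^{2}}{3} - \frac{s}{2} + \frac{4 \log{\left(\frac{3 s^{2}}{2} + 1 \right)}}{3}; value = - \frac{4 \log{\left(\frac{35}{8} \right)}}{3} + \frac{4 \log{\left(\frac{11}{8} \right)}}{3} + \frac{20}{3}

Check any antiderivative F(s) by computing F'(s) and comparing it with f(s).
F(s) = 2 s^{3} - \frac{s^{2}}{3} - \frac{s}{2} + \frac{4 \log{\left(\frac{3 s^{2}}{2} + 1 \right)}}{3} is an antiderivative of f.
Check: d/ds[2 s^{3} - \frac{s^{2}}{3} - \frac{s}{2} + \frac{4 \log{\left(\frac{3 s^{2}}{2} + 1 \right)}}{3}] = \frac{108 s^{4} - 12 s^{3} + 63 s^{2} + 40 s - 6}{18 s^{2} + 12}, which equals f(s).
F(1/2) = - \frac{1}{12} + \frac{4 \log{\left(\frac{11}{8} \right)}}{3}; F(-3/2) = - \frac{27}{4} + \frac{4 \log{\left(\frac{35}{8} \right)}}{3}.
Integral = F(1/2) - F(-3/2) = - \frac{4 \log{\left(\frac{35}{8} \right)}}{3} + \frac{4 \log{\left(\frac{11}{8} \right)}}{3} + \frac{20}{3}.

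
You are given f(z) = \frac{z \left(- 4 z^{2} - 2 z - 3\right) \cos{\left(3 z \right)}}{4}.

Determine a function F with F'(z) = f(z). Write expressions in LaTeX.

An antiderivative is F(z) = - \frac{z^{3} \sin{\left(3 z \right)}}{3} - \frac{z^{2} \sin{\left(3 z \right)}}{6} - \frac{z^{2} \cos{\left(3 z \right)}}{3} - \frac{z \sin{\left(3 z \right)}}{36} - \frac{z \cos{\left(3 z \right)}}{9} + \frac{\sin{\left(3 z \right)}}{27} - \frac{\cos{\left(3 z \right)}}{108}.

A candidate is checked by its d/dz: the result must match f(z).
Check: d/dz[- \frac{z^{3} \sin{\left(3 z \right)}}{3} - \frac{z^{2} \sin{\left(3 z \right)}}{6} - \frac{z^{2} \cos{\left(3 z \right)}}{3} - \frac{z \sin{\left(3 z \right)}}{36} - \frac{z \cos{\left(3 z \right)}}{9} + \frac{\sin{\left(3 z \right)}}{27} - \frac{\cos{\left(3 z \right)}}{108}] = - z^{3} \cos{\left(3 z \right)} - \frac{z^{2} \cos{\left(3 z \right)}}{2} - \frac{3 z \cos{\left(3 z \right)}}{4}, which equals f(z).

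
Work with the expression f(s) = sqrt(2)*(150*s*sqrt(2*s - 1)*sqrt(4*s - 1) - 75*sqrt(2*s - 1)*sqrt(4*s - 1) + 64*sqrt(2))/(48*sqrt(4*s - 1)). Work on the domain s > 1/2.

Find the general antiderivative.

An antiderivative F(s) passes only if d/ds[F] lands on f(s) exactly.
Check: d/ds[(15*sqrt(2)*(2*s - 1)**(5/2) + 64*sqrt(4*s - 1))/48] = (150*sqrt(2)*s*sqrt(2*s - 1)*sqrt(4*s - 1) - 75*sqrt(2)*sqrt(2*s - 1)*sqrt(4*s - 1) + 128)/(48*sqrt(4*s - 1)), which equals f(s).

F(s) = (15*sqrt(2)*(2*s - 1)**(5/2) + 64*sqrt(4*s - 1))/48 + C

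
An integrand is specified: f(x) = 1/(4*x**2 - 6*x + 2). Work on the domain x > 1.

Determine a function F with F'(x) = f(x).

An antiderivative is F(x) = log(x - 1)/2 - log(x - 1/2)/2.

Factor the denominator (2*(x - 1)*(2*x - 1)) and decompose: f = -1/(2*x - 1) + 1/(2*(x - 1)); each piece integrates to a log, atan, or power term.
Check: d/dx[log(x - 1)/2 - log(x - 1/2)/2] = 1/(4*x**2 - 6*x + 2) = f(x).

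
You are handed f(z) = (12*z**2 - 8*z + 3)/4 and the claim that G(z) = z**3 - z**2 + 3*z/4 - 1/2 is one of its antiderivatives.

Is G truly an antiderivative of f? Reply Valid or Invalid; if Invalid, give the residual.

Valid. The derivative of G reproduces f.

d/dz[G] = 3*z**2 - 2*z + 3/4
This equals f(z) exactly, so the claim holds.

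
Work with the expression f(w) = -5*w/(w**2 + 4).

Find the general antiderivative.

f matches the chain-rule pattern g'(h)*h' with inner function h(w) = 3*w**2/2 + 6; substituting u = h(w) collapses the integral.
Check: d/dw[-5*log(3*w**2/2 + 6)/2] = -5*w/(w**2 + 4) = f(w).

F(w) = -5*log(3*w**2/2 + 6)/2 + C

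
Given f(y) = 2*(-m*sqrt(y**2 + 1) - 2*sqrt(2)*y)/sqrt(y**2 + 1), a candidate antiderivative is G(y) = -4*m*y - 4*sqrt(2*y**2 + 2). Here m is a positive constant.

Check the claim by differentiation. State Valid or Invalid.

d/dy[G] = (-4*m*sqrt(y**2 + 1) - 4*sqrt(2)*y)/sqrt(y**2 + 1)
d/dy[G] - f(y) = -2*m != 0.

Invalid: d/dy[G] - f = -2*m, which is not 0.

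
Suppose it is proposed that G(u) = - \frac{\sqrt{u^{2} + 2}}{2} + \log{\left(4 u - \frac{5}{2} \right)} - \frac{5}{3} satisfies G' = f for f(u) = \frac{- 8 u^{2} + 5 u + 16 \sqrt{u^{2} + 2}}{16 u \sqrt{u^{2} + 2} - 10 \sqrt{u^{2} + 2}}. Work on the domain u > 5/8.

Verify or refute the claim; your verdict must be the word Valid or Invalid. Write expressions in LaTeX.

d/du[G] = \frac{- 8 u^{2} + 5 u + 16 \sqrt{u^{2} + 2}}{16 u \sqrt{u^{2} + 2} - 10 \sqrt{u^{2} + 2}}
This equals f(u) exactly, so the claim holds.

Valid: G'(u) = f(u).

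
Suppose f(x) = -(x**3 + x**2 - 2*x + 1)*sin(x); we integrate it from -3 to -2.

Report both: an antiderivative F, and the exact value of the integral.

Recover f(x) by differentiating a candidate F(x); any mismatch rules it out.
F(x) = x**3*cos(x) - 3*x**2*sin(x) + x**2*cos(x) - 2*x*sin(x) - 8*x*cos(x) + 8*sin(x) - cos(x) is an antiderivative of f.
Check: d/dx[x**3*cos(x) - 3*x**2*sin(x) + x**2*cos(x) - 2*x*sin(x) - 8*x*cos(x) + 8*sin(x) - cos(x)] = -x**3*sin(x) - x**2*sin(x) + 2*x*sin(x) - sin(x), which equals f(x).
F(-2) = 11*cos(2); F(-3) = 5*cos(3) + 13*sin(3).
Integral = F(-2) - F(-3) = 11*cos(2) - 13*sin(3) - 5*cos(3).

Antiderivative: F(x) = x**3*cos(x) - 3*x**2*sin(x) + x**2*cos(x) - 2*x*sin(x) - 8*x*cos(x) + 8*sin(x) - cos(x); value = 11*cos(2) - 13*sin(3) - 5*cos(3)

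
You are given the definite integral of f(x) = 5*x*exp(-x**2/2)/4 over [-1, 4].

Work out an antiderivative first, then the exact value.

The substitution u = -x**2/2 works: f is exactly (dF/du)*(du/dx) for that inner function.
F(x) = -5*exp(-x**2/2)/4 is an antiderivative of f.
Check: d/dx[-5*exp(-x**2/2)/4] = 5*x*exp(-x**2/2)/4 = f(x).
F(4) = -5*exp(-8)/4; F(-1) = -5*exp(-1/2)/4.
Integral = F(4) - F(-1) = -5*exp(-8)/4 + 5*exp(-1/2)/4.

Antiderivative: F(x) = -5*exp(-x**2/2)/4; value = -5*exp(-8)/4 + 5*exp(-1/2)/4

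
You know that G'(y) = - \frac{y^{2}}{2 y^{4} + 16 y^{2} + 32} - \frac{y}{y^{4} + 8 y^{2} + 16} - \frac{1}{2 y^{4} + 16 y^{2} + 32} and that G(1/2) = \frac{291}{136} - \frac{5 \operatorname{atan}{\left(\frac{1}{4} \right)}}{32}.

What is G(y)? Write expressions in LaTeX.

G(y) = - \frac{- 3 y - 8}{16 y^{2} + 64} - \frac{5 \operatorname{atan}{\left(\frac{y}{2} \right)}}{32} + 2

Integrate term by term and add the pieces.
A general antiderivative is - \frac{- 3 y - 8}{16 y^{2} + 64} - \frac{5 \operatorname{atan}{\left(\frac{y}{2} \right)}}{32} + C.
The condition gives C = \frac{291}{136} - \frac{5 \operatorname{atan}{\left(\frac{1}{4} \right)}}{32} - (\frac{19}{136} - \frac{5 \operatorname{atan}{\left(\frac{1}{4} \right)}}{32}) = 2.
So G(y) = - \frac{- 3 y - 8}{16 y^{2} + 64} - \frac{5 \operatorname{atan}{\left(\frac{y}{2} \right)}}{32} + 2.
Check: d/dy[- \frac{- 3 y - 8}{16 y^{2} + 64} - \frac{5 \operatorname{atan}{\left(\frac{y}{2} \right)}}{32} + 2] = \frac{- y^{2} - 2 y - 1}{2 y^{4} + 16 y^{2} + 32}, which equals G'(y).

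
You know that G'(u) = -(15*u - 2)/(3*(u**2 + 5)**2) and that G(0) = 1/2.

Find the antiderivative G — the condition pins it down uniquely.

G(u) = (10*u + 2*sqrt(5)*(u**2 + 5)*atan(sqrt(5)*u/5) + 375)/(150*(u**2 + 5))

For G(u) to be correct, d/du[G] must agree with the stated G'(u) identically.
A general antiderivative is -(-2*u - 75)/(30*u**2 + 150) + sqrt(5)*atan(sqrt(5)*u/5)/75 + C.
The condition gives C = 1/2 - (1/2) = 0.
So G(u) = (10*u + 2*sqrt(5)*(u**2 + 5)*atan(sqrt(5)*u/5) + 375)/(150*(u**2 + 5)).
Check: d/du[(10*u + 2*sqrt(5)*(u**2 + 5)*atan(sqrt(5)*u/5) + 375)/(150*(u**2 + 5))] = (2 - 15*u)/(3*u**4 + 30*u**2 + 75), which equals G'(u).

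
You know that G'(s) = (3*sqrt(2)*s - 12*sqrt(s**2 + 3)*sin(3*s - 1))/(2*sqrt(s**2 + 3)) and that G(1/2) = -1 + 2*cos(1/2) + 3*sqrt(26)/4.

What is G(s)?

G(s) = (3*sqrt(2)*sqrt(s**2 + 3) + 4*cos(3*s - 1) - 2)/2

Recover the given G'(s) by differentiating a candidate G(s); any mismatch rules it out.
A general antiderivative is 3*sqrt(2*s**2 + 6)/2 + 2*cos(3*s - 1) + C.
The condition gives C = -1 + 2*cos(1/2) + 3*sqrt(26)/4 - (2*cos(1/2) + 3*sqrt(26)/4) = -1.
So G(s) = (3*sqrt(2)*sqrt(s**2 + 3) + 4*cos(3*s - 1) - 2)/2.
Check: d/ds[(3*sqrt(2)*sqrt(s**2 + 3) + 4*cos(3*s - 1) - 2)/2] = (3*sqrt(2)*s - 12*sqrt(s**2 + 3)*sin(3*s - 1))/(2*sqrt(s**2 + 3)) = G'(s).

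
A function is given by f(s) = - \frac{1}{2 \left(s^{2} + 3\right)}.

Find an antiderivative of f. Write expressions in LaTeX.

An antiderivative is F(s) = - \frac{\sqrt{3} \operatorname{atan}{\left(\frac{\sqrt{3} s}{3} \right)}}{6}.

For F(s) to be correct the identity F'(s) - f(s) = 0 must hold.
Check: d/ds[- \frac{\sqrt{3} \operatorname{atan}{\left(\frac{\sqrt{3} s}{3} \right)}}{6}] = - \frac{1}{2 s^{2} + 6}, which equals f(s).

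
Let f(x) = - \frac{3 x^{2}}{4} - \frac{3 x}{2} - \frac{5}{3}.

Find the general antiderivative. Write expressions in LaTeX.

F(x) = - \frac{x^{3}}{4} - \frac{3 x^{2}}{4} - \frac{5 x}{3} + C

The integrand splits into summands that can be handled one at a time.
Check: d/dx[- \frac{x^{3}}{4} - \frac{3 x^{2}}{4} - \frac{5 x}{3}] = - \frac{3 x^{2}}{4} - \frac{3 x}{2} - \frac{5}{3} = f(x).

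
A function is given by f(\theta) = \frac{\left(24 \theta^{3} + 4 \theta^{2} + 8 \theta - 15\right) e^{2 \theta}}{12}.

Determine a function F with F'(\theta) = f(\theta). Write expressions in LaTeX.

An antiderivative is F(\theta) = \frac{\left(24 \theta^{3} - 32 \theta^{2} + 40 \theta - 35\right) e^{2 \theta}}{24}.

f has the shape u'v + uv' for u = \theta^{3} - \frac{4 \theta^{2}}{3} + \frac{5 \theta}{3} - \frac{35}{24} and v = e^{2 \theta} — it is the derivative of the product u*v.
Check: d/d\theta[\frac{\left(24 \theta^{3} - 32 \theta^{2} + 40 \theta - 35\right) e^{2 \theta}}{24}] = 2 \theta^{3} e^{2 \theta} + \frac{\theta^{2} e^{2 \theta}}{3} + \frac{2 \theta e^{2 \theta}}{3} - \frac{5 e^{2 \theta}}{4}, which equals f(\theta).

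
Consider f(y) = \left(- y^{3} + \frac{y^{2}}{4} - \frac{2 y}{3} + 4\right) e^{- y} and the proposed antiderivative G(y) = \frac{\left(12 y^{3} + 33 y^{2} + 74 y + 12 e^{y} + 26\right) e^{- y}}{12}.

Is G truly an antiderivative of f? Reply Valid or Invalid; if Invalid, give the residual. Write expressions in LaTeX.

Valid - the claim checks out under differentiation.

d/dy[G] = \frac{\left(- 12 y^{3} + 3 y^{2} - 8 y + 48\right) e^{- y}}{12}
This equals f(y) exactly, so the claim holds.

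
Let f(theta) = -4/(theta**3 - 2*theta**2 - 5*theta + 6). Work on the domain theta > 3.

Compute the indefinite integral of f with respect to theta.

F(theta) = -2*log(theta - 3)/5 + 2*log(theta - 1)/3 - 4*log(theta + 2)/15 + C

The denominator factors as (theta - 3)*(theta - 1)*(theta + 2); partial fractions split f into directly integrable pieces: -4/(15*(theta + 2)) + 2/(3*(theta - 1)) - 2/(5*(theta - 3)).
Check: d/dtheta[-2*log(theta - 3)/5 + 2*log(theta - 1)/3 - 4*log(theta + 2)/15] = -4/(theta**3 - 2*theta**2 - 5*theta + 6) = f(theta).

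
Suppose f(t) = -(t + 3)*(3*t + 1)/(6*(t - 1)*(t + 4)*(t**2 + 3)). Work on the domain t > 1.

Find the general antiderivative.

Factor the denominator (6*(t - 1)*(t + 4)*(t**2 + 3)) and decompose: f = (13*t - 33)/(114*(t**2 + 3)) + 11/(570*(t + 4)) - 2/(15*(t - 1)); each piece integrates to a log, atan, or power term.
Check: d/dt[-2*log(t - 1)/15 + 11*log(t + 4)/570 + 13*log(t**2 + 3)/228 - 11*sqrt(3)*atan(sqrt(3)*t/3)/114] = (-3*t**2 - 10*t - 3)/(6*t**4 + 18*t**3 - 6*t**2 + 54*t - 72), which equals f(t).

F(t) = -2*log(t - 1)/15 + 11*log(t + 4)/570 + 13*log(t**2 + 3)/228 - 11*sqrt(3)*atan(sqrt(3)*t/3)/114 + C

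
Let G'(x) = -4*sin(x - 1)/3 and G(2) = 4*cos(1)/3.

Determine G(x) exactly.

Whatever form G(x) takes, its d/dx must return the stated G'(x).
A general antiderivative is 4*cos(x - 1)/3 + C.
The condition gives C = 4*cos(1)/3 - (4*cos(1)/3) = 0.
So G(x) = 4*cos(x - 1)/3.
Check: d/dx[4*cos(x - 1)/3] = -4*sin(x - 1)/3 = G'(x).

G(x) = 4*cos(x - 1)/3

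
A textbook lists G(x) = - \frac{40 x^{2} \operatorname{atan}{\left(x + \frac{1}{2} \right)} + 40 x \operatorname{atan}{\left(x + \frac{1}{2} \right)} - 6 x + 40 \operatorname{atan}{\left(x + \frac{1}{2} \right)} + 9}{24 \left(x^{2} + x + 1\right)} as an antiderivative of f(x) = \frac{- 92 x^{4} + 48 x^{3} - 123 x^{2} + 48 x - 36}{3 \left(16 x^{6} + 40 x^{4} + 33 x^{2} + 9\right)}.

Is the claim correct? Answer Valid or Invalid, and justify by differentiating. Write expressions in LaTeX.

Invalid: d/dx[G] - f = \frac{2944 x^{9} + 4320 x^{8} + 9152 x^{7} + 6944 x^{6} + 7536 x^{5} + 3022 x^{4} + 2070 x^{3} + 1113 x^{2} + 582 x + 675}{1536 x^{12} + 4608 x^{11} + 13440 x^{10} + 23040 x^{9} + 37536 x^{8} + 43680 x^{7} + 48504 x^{6} + 39792 x^{5} + 31584 x^{4} + 17568 x^{3} + 9792 x^{2} + 3024 x + 1080}, which is not 0.

d/dx[G] = \frac{- 184 x^{4} - 272 x^{3} - 378 x^{2} - 170 x - 85}{96 x^{6} + 288 x^{5} + 600 x^{4} + 720 x^{3} + 648 x^{2} + 336 x + 120}
d/dx[G] - f(x) = \frac{2944 x^{9} + 4320 x^{8} + 9152 x^{7} + 6944 x^{6} + 7536 x^{5} + 3022 x^{4} + 2070 x^{3} + 1113 x^{2} + 582 x + 675}{1536 x^{12} + 4608 x^{11} + 13440 x^{10} + 23040 x^{9} + 37536 x^{8} + 43680 x^{7} + 48504 x^{6} + 39792 x^{5} + 31584 x^{4} + 17568 x^{3} + 9792 x^{2} + 3024 x + 1080} != 0.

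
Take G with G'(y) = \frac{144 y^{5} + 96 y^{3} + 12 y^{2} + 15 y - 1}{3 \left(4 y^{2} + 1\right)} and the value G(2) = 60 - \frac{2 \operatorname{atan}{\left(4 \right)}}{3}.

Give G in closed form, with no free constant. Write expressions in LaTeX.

Whatever form G(y) takes, its d/dy must return the stated G'(y).
A general antiderivative is 3 y^{4} + \frac{5 y^{2}}{2} + y - \frac{2 \operatorname{atan}{\left(2 y \right)}}{3} + C.
The condition gives C = 60 - \frac{2 \operatorname{atan}{\left(4 \right)}}{3} - (60 - \frac{2 \operatorname{atan}{\left(4 \right)}}{3}) = 0.
So G(y) = \frac{18 y^{4} + 15 y^{2} + 6 y - 4 \operatorname{atan}{\left(2 y \right)}}{6}.
Check: d/dy[\frac{18 y^{4} + 15 y^{2} + 6 y - 4 \operatorname{atan}{\left(2 y \right)}}{6}] = \frac{144 y^{5} + 96 y^{3} + 12 y^{2} + 15 y - 1}{12 y^{2} + 3}, which equals G'(y).

G(y) = \frac{18 y^{4} + 15 y^{2} + 6 y - 4 \operatorname{atan}{\left(2 y \right)}}{6}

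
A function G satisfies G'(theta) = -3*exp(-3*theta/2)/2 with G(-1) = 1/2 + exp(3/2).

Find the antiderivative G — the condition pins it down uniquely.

G(theta) = 1/2 + exp(-3*theta/2)

Whatever form G(theta) takes, its d/dtheta must return the stated G'(theta).
A general antiderivative is exp(-3*theta/2) + C.
The condition gives C = 1/2 + exp(3/2) - (exp(3/2)) = 1/2.
So G(theta) = 1/2 + exp(-3*theta/2).
Check: d/dtheta[1/2 + exp(-3*theta/2)] = -3*exp(-3*theta/2)/2 = G'(theta).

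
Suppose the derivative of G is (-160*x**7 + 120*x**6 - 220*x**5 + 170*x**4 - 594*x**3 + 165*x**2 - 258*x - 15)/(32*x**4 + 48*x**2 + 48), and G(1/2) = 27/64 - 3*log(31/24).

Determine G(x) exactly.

A candidate passes only if d/dx[G] lands on the given G'(x) exactly.
A general antiderivative is -5*(-x**2 + x/2 + 1/4)**2/4 - 3*log(2*x**4/3 + x**2 + 1) + C.
The condition gives C = 27/64 - 3*log(31/24) - (-3*log(31/24) - 5/64) = 1/2.
So G(x) = (-5*(-4*x**2 + 2*x + 1)**2 - 192*log(2*x**4/3 + x**2 + 1) + 32)/64.
Check: d/dx[(-5*(-4*x**2 + 2*x + 1)**2 - 192*log(2*x**4/3 + x**2 + 1) + 32)/64] = (-160*x**7 + 120*x**6 - 220*x**5 + 170*x**4 - 594*x**3 + 165*x**2 - 258*x - 15)/(32*x**4 + 48*x**2 + 48) = G'(x).

G(x) = (-5*(-4*x**2 + 2*x + 1)**2 - 192*log(2*x**4/3 + x**2 + 1) + 32)/64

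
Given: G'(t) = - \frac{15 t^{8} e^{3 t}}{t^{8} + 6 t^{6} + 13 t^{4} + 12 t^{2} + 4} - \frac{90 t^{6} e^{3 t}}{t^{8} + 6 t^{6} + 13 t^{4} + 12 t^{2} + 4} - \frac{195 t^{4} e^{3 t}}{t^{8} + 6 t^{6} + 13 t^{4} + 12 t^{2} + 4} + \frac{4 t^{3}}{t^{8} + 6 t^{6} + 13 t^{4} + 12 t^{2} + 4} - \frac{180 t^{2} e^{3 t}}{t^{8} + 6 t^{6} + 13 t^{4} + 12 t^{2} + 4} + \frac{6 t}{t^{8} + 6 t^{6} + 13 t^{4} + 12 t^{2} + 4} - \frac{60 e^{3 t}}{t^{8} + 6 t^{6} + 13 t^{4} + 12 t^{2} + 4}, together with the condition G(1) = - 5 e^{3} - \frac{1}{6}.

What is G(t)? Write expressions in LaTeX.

Integrate term by term and add the pieces.
A general antiderivative is - 5 e^{3 t} - \frac{1}{t^{4} + 3 t^{2} + 2} + C.
The condition gives C = - 5 e^{3} - \frac{1}{6} - (- 5 e^{3} - \frac{1}{6}) = 0.
So G(t) = - 5 e^{3 t} - \frac{1}{t^{4} + 3 t^{2} + 2}.
Check: d/dt[- 5 e^{3 t} - \frac{1}{t^{4} + 3 t^{2} + 2}] = \frac{- 15 t^{8} e^{3 t} - 90 t^{6} e^{3 t} - 195 t^{4} e^{3 t} + 4 t^{3} - 180 t^{2} e^{3 t} + 6 t - 60 e^{3 t}}{t^{8} + 6 t^{6} + 13 t^{4} + 12 t^{2} + 4}, which equals G'(t).

G(t) = - 5 e^{3 t} - \frac{1}{t^{4} + 3 t^{2} + 2}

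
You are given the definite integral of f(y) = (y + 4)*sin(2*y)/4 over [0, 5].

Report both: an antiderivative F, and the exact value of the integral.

Antiderivative: F(y) = -y*cos(2*y)/8 + sin(2*y)/16 - cos(2*y)/2; value = sin(10)/16 + 1/2 - 9*cos(10)/8

A candidate is checked by its d/dy: the result must match f(y).
F(y) = -y*cos(2*y)/8 + sin(2*y)/16 - cos(2*y)/2 is an antiderivative of f.
Check: d/dy[-y*cos(2*y)/8 + sin(2*y)/16 - cos(2*y)/2] = y*sin(2*y)/4 + sin(2*y), which equals f(y).
F(5) = sin(10)/16 - 9*cos(10)/8; F(0) = -1/2.
Integral = F(5) - F(0) = sin(10)/16 + 1/2 - 9*cos(10)/8.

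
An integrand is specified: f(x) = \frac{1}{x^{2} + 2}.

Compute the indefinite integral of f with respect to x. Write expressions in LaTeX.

For F(x) to be correct the identity F'(x) - f(x) = 0 must hold.
Check: d/dx[\frac{\sqrt{2} \operatorname{atan}{\left(\frac{\sqrt{2} x}{2} \right)}}{2}] = \frac{1}{x^{2} + 2} = f(x).

F(x) = \frac{\sqrt{2} \operatorname{atan}{\left(\frac{\sqrt{2} x}{2} \right)}}{2} + C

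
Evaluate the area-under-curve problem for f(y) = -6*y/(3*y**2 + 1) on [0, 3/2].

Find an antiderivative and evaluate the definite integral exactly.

f matches the chain-rule pattern g'(h)*h' with inner function h(y) = 3*y**2 + 1; substituting u = h(y) collapses the integral.
F(y) = -log(3*y**2 + 1) is an antiderivative of f.
Check: d/dy[-log(3*y**2 + 1)] = -6*y/(3*y**2 + 1) = f(y).
F(3/2) = -log(31/4); F(0) = 0.
Integral = F(3/2) - F(0) = -log(31/4).

Antiderivative: F(y) = -log(3*y**2 + 1); value = -log(31/4)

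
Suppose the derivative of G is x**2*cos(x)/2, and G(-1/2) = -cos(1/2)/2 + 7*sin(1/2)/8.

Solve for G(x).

G(x) = (x**2*sin(x) + 2*x*cos(x) - 2*sin(x))/2

The proposed G(x) is checked by its d/dx: the result must match the given G'(x).
A general antiderivative is x**2*sin(x)/2 + x*cos(x) - sin(x) + C.
The condition gives C = -cos(1/2)/2 + 7*sin(1/2)/8 - (-cos(1/2)/2 + 7*sin(1/2)/8) = 0.
So G(x) = (x**2*sin(x) + 2*x*cos(x) - 2*sin(x))/2.
Check: d/dx[(x**2*sin(x) + 2*x*cos(x) - 2*sin(x))/2] = x**2*cos(x)/2 = G'(x).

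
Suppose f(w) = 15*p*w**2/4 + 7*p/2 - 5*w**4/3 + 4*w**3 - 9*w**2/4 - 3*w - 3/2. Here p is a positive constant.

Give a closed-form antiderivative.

An antiderivative is F(w) = 5*p*w**3/4 + 7*p*w/2 - w**5/3 + w**4 - 3*w**3/4 - 3*w**2/2 - 3*w/2.

The integrand splits into summands that can be handled one at a time.
Check: d/dw[5*p*w**3/4 + 7*p*w/2 - w**5/3 + w**4 - 3*w**3/4 - 3*w**2/2 - 3*w/2] = 15*p*w**2/4 + 7*p/2 - 5*w**4/3 + 4*w**3 - 9*w**2/4 - 3*w - 3/2 = f(w).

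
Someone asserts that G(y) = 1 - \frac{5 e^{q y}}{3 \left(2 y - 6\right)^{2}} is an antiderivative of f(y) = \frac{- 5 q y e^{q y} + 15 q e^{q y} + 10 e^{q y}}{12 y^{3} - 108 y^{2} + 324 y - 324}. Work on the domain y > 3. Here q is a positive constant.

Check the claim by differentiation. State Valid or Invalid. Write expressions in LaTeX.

d/dy[G] = \frac{- 5 q y e^{q y} + 15 q e^{q y} + 10 e^{q y}}{12 y^{3} - 108 y^{2} + 324 y - 324}
This equals f(y) exactly, so the claim holds.

Valid - the claim checks out under differentiation.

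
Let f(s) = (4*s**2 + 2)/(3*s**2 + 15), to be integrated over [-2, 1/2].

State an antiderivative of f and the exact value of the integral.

Differentiate the proposed F(s) back; it has to land on f(s) exactly.
F(s) = 4*s/3 - 6*sqrt(5)*atan(sqrt(5)*s/5)/5 is an antiderivative of f.
Check: d/ds[4*s/3 - 6*sqrt(5)*atan(sqrt(5)*s/5)/5] = (4*s**2 + 2)/(3*s**2 + 15) = f(s).
F(1/2) = -6*sqrt(5)*atan(sqrt(5)/10)/5 + 2/3; F(-2) = -8/3 + 6*sqrt(5)*atan(2*sqrt(5)/5)/5.
Integral = F(1/2) - F(-2) = -6*sqrt(5)*atan(2*sqrt(5)/5)/5 - 6*sqrt(5)*atan(sqrt(5)/10)/5 + 10/3.

Antiderivative: F(s) = 4*s/3 - 6*sqrt(5)*atan(sqrt(5)*s/5)/5; value = -6*sqrt(5)*atan(2*sqrt(5)/5)/5 - 6*sqrt(5)*atan(sqrt(5)/10)/5 + 10/3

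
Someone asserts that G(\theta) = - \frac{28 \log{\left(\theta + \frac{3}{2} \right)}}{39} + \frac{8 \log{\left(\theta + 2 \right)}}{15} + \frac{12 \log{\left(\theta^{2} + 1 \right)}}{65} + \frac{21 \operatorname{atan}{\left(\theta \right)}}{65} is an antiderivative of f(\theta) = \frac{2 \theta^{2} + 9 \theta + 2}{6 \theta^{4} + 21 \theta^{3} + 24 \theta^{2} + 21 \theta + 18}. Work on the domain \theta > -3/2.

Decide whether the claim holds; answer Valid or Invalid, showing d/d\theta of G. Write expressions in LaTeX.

Invalid: d/d\theta[G] - f = \frac{12 \theta}{65 \theta^{2} + 65}, which is not 0.

d/d\theta[G] = \frac{72 \theta^{3} + 382 \theta^{2} + 801 \theta + 130}{390 \theta^{4} + 1365 \theta^{3} + 1560 \theta^{2} + 1365 \theta + 1170}
d/d\theta[G] - f(\theta) = \frac{12 \theta}{65 \theta^{2} + 65} != 0.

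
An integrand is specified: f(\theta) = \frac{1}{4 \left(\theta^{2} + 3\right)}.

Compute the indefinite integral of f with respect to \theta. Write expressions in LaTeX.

F(\theta) = \frac{\sqrt{3} \operatorname{atan}{\left(\frac{\sqrt{3} \theta}{3} \right)}}{12} + C

For F(\theta) to be correct the identity F'(\theta) - f(\theta) = 0 must hold.
Check: d/d\theta[\frac{\sqrt{3} \operatorname{atan}{\left(\frac{\sqrt{3} \theta}{3} \right)}}{12}] = \frac{1}{4 \theta^{2} + 12}, which equals f(\theta).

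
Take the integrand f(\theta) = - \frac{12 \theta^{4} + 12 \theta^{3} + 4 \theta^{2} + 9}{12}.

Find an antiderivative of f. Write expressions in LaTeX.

An antiderivative is F(\theta) = - \frac{\theta^{5}}{5} - \frac{\theta^{4}}{4} - \frac{\theta^{3}}{9} - \frac{3 \theta}{4}.

Differentiate the proposed F(\theta) back; it has to land on f(\theta) exactly.
Check: d/d\theta[- \frac{\theta^{5}}{5} - \frac{\theta^{4}}{4} - \frac{\theta^{3}}{9} - \frac{3 \theta}{4}] = - \theta^{4} - \theta^{3} - \frac{\theta^{2}}{3} - \frac{3}{4}, which equals f(\theta).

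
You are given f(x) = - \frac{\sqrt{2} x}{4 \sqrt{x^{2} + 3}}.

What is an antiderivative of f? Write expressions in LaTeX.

An antiderivative is F(x) = - \frac{\sqrt{2} \sqrt{x^{2} + 3}}{4}.

The substitution u = 2 x^{2} + 6 works: f is exactly (dF/du)*(du/dx) for that inner function.
Check: d/dx[- \frac{\sqrt{2} \sqrt{x^{2} + 3}}{4}] = - \frac{\sqrt{2} x}{4 \sqrt{x^{2} + 3}} = f(x).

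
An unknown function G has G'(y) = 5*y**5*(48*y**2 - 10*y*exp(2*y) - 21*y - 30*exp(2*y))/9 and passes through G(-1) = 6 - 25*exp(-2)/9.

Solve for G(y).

G'(y) has the shape u'v + uv' for u = -5*y**6/3 and v = -2*y**2 + y + 5*exp(2*y)/3 — it is the derivative of the product u*v.
A general antiderivative is -5*y**6*(-2*y**2 + y + 5*exp(2*y)/3)/3 + C.
The condition gives C = 6 - 25*exp(-2)/9 - (5 - 25*exp(-2)/9) = 1.
So G(y) = 10*y**8/3 - 5*y**7/3 - 25*y**6*exp(2*y)/9 + 1.
Check: d/dy[10*y**8/3 - 5*y**7/3 - 25*y**6*exp(2*y)/9 + 1] = 80*y**7/3 - 50*y**6*exp(2*y)/9 - 35*y**6/3 - 50*y**5*exp(2*y)/3, which equals G'(y).

G(y) = 10*y**8/3 - 5*y**7/3 - 25*y**6*exp(2*y)/9 + 1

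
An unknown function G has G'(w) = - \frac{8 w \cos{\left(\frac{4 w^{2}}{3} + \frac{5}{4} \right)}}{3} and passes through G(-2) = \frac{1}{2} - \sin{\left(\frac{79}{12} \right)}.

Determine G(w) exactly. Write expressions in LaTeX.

G'(w) matches the chain-rule pattern g'(h)*h' with inner function h(w) = \frac{4 w^{2}}{3} + \frac{5}{4}; substituting u = h(w) collapses the integral.
A general antiderivative is - \sin{\left(\frac{4 w^{2}}{3} + \frac{5}{4} \right)} + C.
The condition gives C = \frac{1}{2} - \sin{\left(\frac{79}{12} \right)} - (- \sin{\left(\frac{79}{12} \right)}) = \frac{1}{2}.
So G(w) = \frac{1 - 2 \sin{\left(\frac{4 w^{2}}{3} + \frac{5}{4} \right)}}{2}.
Check: d/dw[\frac{1 - 2 \sin{\left(\frac{4 w^{2}}{3} + \frac{5}{4} \right)}}{2}] = - \frac{8 w \cos{\left(\frac{4 w^{2}}{3} + \frac{5}{4} \right)}}{3} = G'(w).

G(w) = \frac{1 - 2 \sin{\left(\frac{4 w^{2}}{3} + \frac{5}{4} \right)}}{2}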